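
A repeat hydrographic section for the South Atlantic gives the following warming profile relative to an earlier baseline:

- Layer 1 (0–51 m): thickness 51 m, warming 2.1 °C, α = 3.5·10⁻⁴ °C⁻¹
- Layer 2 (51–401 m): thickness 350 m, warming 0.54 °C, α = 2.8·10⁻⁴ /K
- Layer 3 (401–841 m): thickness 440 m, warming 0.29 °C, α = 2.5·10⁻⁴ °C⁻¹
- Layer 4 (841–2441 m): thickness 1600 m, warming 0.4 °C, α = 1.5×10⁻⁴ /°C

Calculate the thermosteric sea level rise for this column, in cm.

Δh = 21.8 cm

Layer 1: 2.1 × 3.5×10⁻⁴ × 51 = 0.037485 m
Layer 2: 0.54 × 350 × 2.8×10⁻⁴ = 0.05292 m
2.5×10⁻⁴ × 440 × 0.29 = 0.03190 m
841–2441 m: 0.4 × 1600 × 1.5×10⁻⁴ = 0.09600 m
Δh = 0.037485 + 0.05292 + 0.03190 + 0.09600 = 0.218305 m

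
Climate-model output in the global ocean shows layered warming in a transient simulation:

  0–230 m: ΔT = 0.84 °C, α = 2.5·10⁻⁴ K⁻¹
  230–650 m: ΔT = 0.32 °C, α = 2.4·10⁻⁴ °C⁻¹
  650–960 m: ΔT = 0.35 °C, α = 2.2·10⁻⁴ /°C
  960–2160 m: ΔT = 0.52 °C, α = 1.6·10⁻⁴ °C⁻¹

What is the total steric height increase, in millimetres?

230 × 0.84 × 2.5×10⁻⁴ = 0.04830 m
230–650 m: 0.32 × 420 × 2.4×10⁻⁴ = 0.032256 m
Layer 3: 2.2×10⁻⁴ × 0.35 × 310 = 0.02387 m
960–2160 m: 1200 × 1.6×10⁻⁴ × 0.52 = 0.09984 m
Δh = 0.04830 + 0.032256 + 0.02387 + 0.09984 = 0.204266 m ≈ 204 mm

204 mm of thermosteric rise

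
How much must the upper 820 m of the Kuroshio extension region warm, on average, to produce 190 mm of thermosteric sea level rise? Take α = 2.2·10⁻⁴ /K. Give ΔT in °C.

about 1.1 °C

ΔT = Δh/(αH) = 0.19 / (2.2×10⁻⁴ × 820) ≈ 1.053 °C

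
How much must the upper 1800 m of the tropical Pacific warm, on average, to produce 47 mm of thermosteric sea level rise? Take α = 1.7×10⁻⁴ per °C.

ΔT ≈ 0.154 °C

ΔT = Δh/(αH) = 0.047 / (1.7×10⁻⁴ × 1800) ≈ 0.1536 °C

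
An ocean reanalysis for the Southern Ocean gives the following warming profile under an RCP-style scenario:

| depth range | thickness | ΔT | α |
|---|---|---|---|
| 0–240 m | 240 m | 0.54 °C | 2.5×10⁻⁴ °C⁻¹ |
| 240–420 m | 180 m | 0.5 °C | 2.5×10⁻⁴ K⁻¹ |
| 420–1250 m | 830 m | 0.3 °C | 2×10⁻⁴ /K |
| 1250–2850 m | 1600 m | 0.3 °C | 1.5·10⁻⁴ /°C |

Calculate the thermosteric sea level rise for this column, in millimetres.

about 177 mm

2.5×10⁻⁴ × 240 × 0.54 = 0.03240 m
240–420 m: 180 × 0.5 × 2.5×10⁻⁴ = 0.02250 m
Layer 3: 2×10⁻⁴ × 830 × 0.3 = 0.04980 m
0.3 × 1.5×10⁻⁴ × 1600 = 0.07200 m
Δh = 0.03240 + 0.02250 + 0.04980 + 0.07200 = 0.17670 m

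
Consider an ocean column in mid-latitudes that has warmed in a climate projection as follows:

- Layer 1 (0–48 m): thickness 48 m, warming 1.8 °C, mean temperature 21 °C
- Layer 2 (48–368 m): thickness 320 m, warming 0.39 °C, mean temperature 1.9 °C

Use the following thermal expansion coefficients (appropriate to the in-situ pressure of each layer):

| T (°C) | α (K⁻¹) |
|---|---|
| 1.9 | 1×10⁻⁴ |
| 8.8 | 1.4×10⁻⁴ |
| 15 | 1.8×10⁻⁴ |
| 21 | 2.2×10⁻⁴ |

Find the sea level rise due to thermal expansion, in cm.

Layer 1 at 21 °C → α = 2.2×10⁻⁴ K⁻¹
Layer 2 at 1.9 °C → α = 1×10⁻⁴ K⁻¹
0–48 m: 1.8 × 48 × 2.2×10⁻⁴ = 0.019008 m
Layer 2: 320 × 1×10⁻⁴ × 0.39 = 0.01248 m
Δh = 0.019008 + 0.01248 = 0.031488 m ≈ 3.1 cm

3.1 cm of thermosteric rise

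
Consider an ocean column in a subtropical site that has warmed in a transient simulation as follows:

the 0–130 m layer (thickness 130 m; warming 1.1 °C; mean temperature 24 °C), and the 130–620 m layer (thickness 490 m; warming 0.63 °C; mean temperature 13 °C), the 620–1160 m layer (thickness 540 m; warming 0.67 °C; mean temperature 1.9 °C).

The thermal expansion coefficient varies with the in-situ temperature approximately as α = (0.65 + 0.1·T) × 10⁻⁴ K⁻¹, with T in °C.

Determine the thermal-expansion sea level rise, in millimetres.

Layer 1: α = (0.65 + 0.1×24)×10⁻⁴ = 3.05×10⁻⁴ K⁻¹
Layer 2: α = (0.65 + 0.1×13)×10⁻⁴ = 1.95×10⁻⁴ K⁻¹
Layer 3: α = (0.65 + 0.1×1.9)×10⁻⁴ = 0.84×10⁻⁴ K⁻¹
Layer 1: 1.1 × 3.05×10⁻⁴ × 130 = 0.043615 m
Layer 2: 1.95×10⁻⁴ × 0.63 × 490 = 0.0601965 m
620–1160 m: 540 × 0.84×10⁻⁴ × 0.67 = 0.0303912 m
Δh = 0.043615 + 0.0601965 + 0.0303912 = 0.1342027 m

134 mm of thermosteric rise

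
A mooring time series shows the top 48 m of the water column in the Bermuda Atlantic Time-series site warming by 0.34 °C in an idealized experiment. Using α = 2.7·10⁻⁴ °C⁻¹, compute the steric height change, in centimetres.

0.441 cm of thermosteric rise

Δh = αΔT·H = 2.7×10⁻⁴ × 0.34 × 48 = 0.0044064 m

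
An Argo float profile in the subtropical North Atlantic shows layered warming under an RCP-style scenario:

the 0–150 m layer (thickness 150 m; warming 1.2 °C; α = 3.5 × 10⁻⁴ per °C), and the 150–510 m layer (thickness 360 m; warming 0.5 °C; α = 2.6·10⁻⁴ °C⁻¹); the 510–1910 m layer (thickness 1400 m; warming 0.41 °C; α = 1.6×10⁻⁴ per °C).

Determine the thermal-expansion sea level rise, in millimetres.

Δh = 202 mm

Layer 1: 1.2 × 150 × 3.5×10⁻⁴ = 0.06300 m
150–510 m: 360 × 0.5 × 2.6×10⁻⁴ = 0.04680 m
1.6×10⁻⁴ × 0.41 × 1400 = 0.09184 m
Δh = 0.06300 + 0.04680 + 0.09184 = 0.20164 m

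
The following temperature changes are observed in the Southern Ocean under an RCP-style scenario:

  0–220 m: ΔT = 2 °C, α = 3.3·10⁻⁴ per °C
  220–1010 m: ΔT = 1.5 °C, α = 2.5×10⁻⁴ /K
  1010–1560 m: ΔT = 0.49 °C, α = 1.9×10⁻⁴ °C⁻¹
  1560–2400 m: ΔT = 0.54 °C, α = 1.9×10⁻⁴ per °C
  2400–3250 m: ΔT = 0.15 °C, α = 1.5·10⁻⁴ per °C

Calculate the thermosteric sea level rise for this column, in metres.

0–220 m: 3.3×10⁻⁴ × 2 × 220 = 0.14520 m
790 × 1.5 × 2.5×10⁻⁴ = 0.29625 m
Layer 3: 550 × 1.9×10⁻⁴ × 0.49 = 0.051205 m
1560–2400 m: 0.54 × 1.9×10⁻⁴ × 840 = 0.086184 m
2400–3250 m: 850 × 0.15 × 1.5×10⁻⁴ = 0.019125 m
Δh = 0.14520 + 0.29625 + 0.051205 + 0.086184 + 0.019125 = 0.597964 m ≈ 0.60 m

0.60 m of thermosteric rise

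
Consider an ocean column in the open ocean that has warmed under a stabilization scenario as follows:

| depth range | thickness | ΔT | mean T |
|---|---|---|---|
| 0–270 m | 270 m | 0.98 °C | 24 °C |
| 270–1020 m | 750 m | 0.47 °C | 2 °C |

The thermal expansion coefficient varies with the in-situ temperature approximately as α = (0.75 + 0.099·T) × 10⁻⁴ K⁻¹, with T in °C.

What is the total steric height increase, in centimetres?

Δh = 12 cm

Layer 1: α = (0.75 + 0.099×24)×10⁻⁴ = 3.126×10⁻⁴ K⁻¹
Layer 2: α = (0.75 + 0.099×2)×10⁻⁴ = 0.948×10⁻⁴ K⁻¹
Layer 1: 270 × 3.126×10⁻⁴ × 0.98 = 0.08271396 m
0.47 × 0.948×10⁻⁴ × 750 = 0.033417 m
Δh = 0.08271396 + 0.033417 = 0.11613096 m ≈ 12 cm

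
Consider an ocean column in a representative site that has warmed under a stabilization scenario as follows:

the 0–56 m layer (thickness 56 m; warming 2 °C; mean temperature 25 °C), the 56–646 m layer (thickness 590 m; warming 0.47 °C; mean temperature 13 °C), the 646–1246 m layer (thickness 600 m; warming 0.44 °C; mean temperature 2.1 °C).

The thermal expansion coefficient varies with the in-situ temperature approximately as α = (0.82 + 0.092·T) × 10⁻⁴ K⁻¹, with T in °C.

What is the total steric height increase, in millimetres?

Δh ≈ 118 mm

Layer 1: α = (0.82 + 0.092×25)×10⁻⁴ = 3.12×10⁻⁴ K⁻¹
Layer 2: α = (0.82 + 0.092×13)×10⁻⁴ = 2.016×10⁻⁴ K⁻¹
Layer 3: α = (0.82 + 0.092×2.1)×10⁻⁴ = 1.0132×10⁻⁴ K⁻¹
0–56 m: 2 × 3.12×10⁻⁴ × 56 = 0.034944 m
Layer 2: 0.47 × 2.016×10⁻⁴ × 590 = 0.05590368 m
646–1246 m: 600 × 0.44 × 1.0132×10⁻⁴ = 0.02674848 m
Δh = 0.034944 + 0.05590368 + 0.02674848 = 0.11759616 m ≈ 118 mm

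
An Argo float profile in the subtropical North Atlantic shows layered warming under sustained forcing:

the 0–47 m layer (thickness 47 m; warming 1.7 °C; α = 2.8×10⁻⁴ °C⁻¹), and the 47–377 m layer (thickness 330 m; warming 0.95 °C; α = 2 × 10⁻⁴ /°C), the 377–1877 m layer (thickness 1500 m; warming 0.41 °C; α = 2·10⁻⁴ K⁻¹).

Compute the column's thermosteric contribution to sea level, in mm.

210 mm

1.7 × 2.8×10⁻⁴ × 47 = 0.022372 m
Layer 2: 2×10⁻⁴ × 330 × 0.95 = 0.06270 m
1500 × 2×10⁻⁴ × 0.41 = 0.12300 m
Δh = 0.022372 + 0.06270 + 0.12300 = 0.208072 m ≈ 210 mm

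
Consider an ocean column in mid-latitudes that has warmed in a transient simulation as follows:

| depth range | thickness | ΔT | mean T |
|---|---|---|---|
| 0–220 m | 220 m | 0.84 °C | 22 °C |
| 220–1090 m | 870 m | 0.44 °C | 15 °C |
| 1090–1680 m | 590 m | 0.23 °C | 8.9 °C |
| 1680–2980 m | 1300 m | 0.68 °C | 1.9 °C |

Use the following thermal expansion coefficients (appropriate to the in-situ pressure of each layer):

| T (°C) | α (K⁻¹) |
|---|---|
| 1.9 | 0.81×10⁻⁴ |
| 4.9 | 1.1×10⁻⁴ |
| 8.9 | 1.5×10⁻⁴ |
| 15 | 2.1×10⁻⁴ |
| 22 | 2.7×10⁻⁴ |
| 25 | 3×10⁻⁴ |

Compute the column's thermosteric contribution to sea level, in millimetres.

Layer 1 at 22 °C → α = 2.7×10⁻⁴ K⁻¹
Layer 2 at 15 °C → α = 2.1×10⁻⁴ K⁻¹
Layer 3 at 8.9 °C → α = 1.5×10⁻⁴ K⁻¹
Layer 4 at 1.9 °C → α = 0.81×10⁻⁴ K⁻¹
2.7×10⁻⁴ × 0.84 × 220 = 0.049896 m
0.44 × 870 × 2.1×10⁻⁴ = 0.080388 m
1090–1680 m: 590 × 1.5×10⁻⁴ × 0.23 = 0.020355 m
1680–2980 m: 1300 × 0.81×10⁻⁴ × 0.68 = 0.071604 m
Δh = 0.049896 + 0.080388 + 0.020355 + 0.071604 = 0.222243 m

Δh ≈ 222 mm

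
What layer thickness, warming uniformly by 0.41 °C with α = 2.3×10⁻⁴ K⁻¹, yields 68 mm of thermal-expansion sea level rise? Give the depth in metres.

H ≈ 721 m

H = Δh/(αΔT) = 0.068 / (2.3×10⁻⁴ × 0.41) ≈ 721.1 m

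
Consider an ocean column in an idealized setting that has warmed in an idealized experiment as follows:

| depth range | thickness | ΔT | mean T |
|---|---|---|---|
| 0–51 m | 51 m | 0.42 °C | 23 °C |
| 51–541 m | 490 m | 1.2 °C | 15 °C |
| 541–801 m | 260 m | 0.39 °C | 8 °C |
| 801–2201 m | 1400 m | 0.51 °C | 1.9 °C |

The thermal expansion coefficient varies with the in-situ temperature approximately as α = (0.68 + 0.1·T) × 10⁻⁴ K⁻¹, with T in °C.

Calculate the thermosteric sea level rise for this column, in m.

Δh = 0.21 m

Layer 1: α = (0.68 + 0.1×23)×10⁻⁴ = 2.98×10⁻⁴ K⁻¹
Layer 2: α = (0.68 + 0.1×15)×10⁻⁴ = 2.18×10⁻⁴ K⁻¹
Layer 3: α = (0.68 + 0.1×8)×10⁻⁴ = 1.48×10⁻⁴ K⁻¹
Layer 4: α = (0.68 + 0.1×1.9)×10⁻⁴ = 0.87×10⁻⁴ K⁻¹
0.42 × 51 × 2.98×10⁻⁴ = 0.00638316 m
Layer 2: 2.18×10⁻⁴ × 1.2 × 490 = 0.128184 m
Layer 3: 0.39 × 260 × 1.48×10⁻⁴ = 0.0150072 m
801–2201 m: 0.51 × 1400 × 0.87×10⁻⁴ = 0.062118 m
Δh = 0.00638316 + 0.128184 + 0.0150072 + 0.062118 = 0.21169236 m ≈ 0.21 m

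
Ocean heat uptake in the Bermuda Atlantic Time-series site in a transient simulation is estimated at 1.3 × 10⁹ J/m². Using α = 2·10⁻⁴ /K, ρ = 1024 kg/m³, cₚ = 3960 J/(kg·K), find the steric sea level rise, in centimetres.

Δh = αQ/(ρcₚ) = 2×10⁻⁴ × 1.3×10⁹ / (1024 × 3960) ≈ 0.064118 m

about 6.41 cm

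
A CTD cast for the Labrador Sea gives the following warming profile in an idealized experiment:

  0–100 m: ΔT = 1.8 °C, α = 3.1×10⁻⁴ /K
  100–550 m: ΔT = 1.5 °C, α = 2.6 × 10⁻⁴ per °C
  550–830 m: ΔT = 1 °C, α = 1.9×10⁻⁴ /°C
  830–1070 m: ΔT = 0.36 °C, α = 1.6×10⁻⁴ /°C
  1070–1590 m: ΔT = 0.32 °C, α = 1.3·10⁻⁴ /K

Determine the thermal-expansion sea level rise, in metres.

Δh ≈ 0.32 m

3.1×10⁻⁴ × 1.8 × 100 = 0.05580 m
1.5 × 450 × 2.6×10⁻⁴ = 0.17550 m
Layer 3: 1 × 1.9×10⁻⁴ × 280 = 0.05320 m
1.6×10⁻⁴ × 0.36 × 240 = 0.013824 m
Layer 5: 520 × 0.32 × 1.3×10⁻⁴ = 0.021632 m
Δh = 0.05580 + 0.17550 + 0.05320 + 0.013824 + 0.021632 = 0.319956 m ≈ 0.32 m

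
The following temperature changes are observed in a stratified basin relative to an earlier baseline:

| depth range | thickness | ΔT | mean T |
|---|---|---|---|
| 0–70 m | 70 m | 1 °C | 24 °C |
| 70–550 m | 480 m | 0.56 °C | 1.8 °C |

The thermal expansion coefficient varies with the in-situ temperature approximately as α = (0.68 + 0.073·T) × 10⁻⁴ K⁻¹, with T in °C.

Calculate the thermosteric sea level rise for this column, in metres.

Layer 1: α = (0.68 + 0.073×24)×10⁻⁴ = 2.432×10⁻⁴ K⁻¹
Layer 2: α = (0.68 + 0.073×1.8)×10⁻⁴ = 0.8114×10⁻⁴ K⁻¹
Layer 1: 2.432×10⁻⁴ × 70 × 1 = 0.017024 m
0.56 × 480 × 0.8114×10⁻⁴ = 0.021810432 m
Δh = 0.017024 + 0.021810432 = 0.038834432 m ≈ 0.039 m

about 0.039 m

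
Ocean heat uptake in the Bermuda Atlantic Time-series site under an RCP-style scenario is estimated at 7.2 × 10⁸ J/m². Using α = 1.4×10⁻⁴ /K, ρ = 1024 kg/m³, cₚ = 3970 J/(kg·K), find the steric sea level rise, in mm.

Δh = αQ/(ρcₚ) = 1.4×10⁻⁴ × 7.2×10⁸ / (1024 × 3970) ≈ 0.024795 m

24.8 mm of thermosteric rise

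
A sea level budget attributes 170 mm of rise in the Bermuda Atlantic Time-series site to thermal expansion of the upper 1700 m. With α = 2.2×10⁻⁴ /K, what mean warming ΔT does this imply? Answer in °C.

about 0.455 °C

ΔT = Δh/(αH) = 0.17 / (2.2×10⁻⁴ × 1700) ≈ 0.4545 °C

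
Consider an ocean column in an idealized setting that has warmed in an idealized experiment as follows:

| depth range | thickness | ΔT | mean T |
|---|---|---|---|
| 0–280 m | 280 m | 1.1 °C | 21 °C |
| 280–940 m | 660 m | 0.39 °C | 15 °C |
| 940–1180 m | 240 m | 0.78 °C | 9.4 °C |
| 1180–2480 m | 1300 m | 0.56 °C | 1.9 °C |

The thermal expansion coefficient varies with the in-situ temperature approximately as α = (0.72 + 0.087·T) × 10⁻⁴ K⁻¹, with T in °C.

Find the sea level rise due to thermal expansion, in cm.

Δh ≈ 22.4 cm

Layer 1: α = (0.72 + 0.087×21)×10⁻⁴ = 2.547×10⁻⁴ K⁻¹
Layer 2: α = (0.72 + 0.087×15)×10⁻⁴ = 2.025×10⁻⁴ K⁻¹
Layer 3: α = (0.72 + 0.087×9.4)×10⁻⁴ = 1.5378×10⁻⁴ K⁻¹
Layer 4: α = (0.72 + 0.087×1.9)×10⁻⁴ = 0.8853×10⁻⁴ K⁻¹
Layer 1: 280 × 1.1 × 2.547×10⁻⁴ = 0.0784476 m
280–940 m: 2.025×10⁻⁴ × 660 × 0.39 = 0.0521235 m
940–1180 m: 1.5378×10⁻⁴ × 240 × 0.78 = 0.028787616 m
Layer 4: 0.56 × 0.8853×10⁻⁴ × 1300 = 0.06444984 m
Δh = 0.0784476 + 0.0521235 + 0.028787616 + 0.06444984 = 0.223808556 m ≈ 22.4 cm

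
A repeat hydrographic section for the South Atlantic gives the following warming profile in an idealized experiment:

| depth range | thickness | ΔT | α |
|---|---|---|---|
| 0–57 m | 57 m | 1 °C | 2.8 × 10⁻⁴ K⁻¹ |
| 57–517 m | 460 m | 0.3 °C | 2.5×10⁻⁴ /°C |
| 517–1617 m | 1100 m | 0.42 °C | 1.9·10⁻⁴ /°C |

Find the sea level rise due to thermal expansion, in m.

Layer 1: 1 × 2.8×10⁻⁴ × 57 = 0.01596 m
0.3 × 460 × 2.5×10⁻⁴ = 0.03450 m
517–1617 m: 1.9×10⁻⁴ × 1100 × 0.42 = 0.08778 m
Δh = 0.01596 + 0.03450 + 0.08778 = 0.13824 m

about 0.14 m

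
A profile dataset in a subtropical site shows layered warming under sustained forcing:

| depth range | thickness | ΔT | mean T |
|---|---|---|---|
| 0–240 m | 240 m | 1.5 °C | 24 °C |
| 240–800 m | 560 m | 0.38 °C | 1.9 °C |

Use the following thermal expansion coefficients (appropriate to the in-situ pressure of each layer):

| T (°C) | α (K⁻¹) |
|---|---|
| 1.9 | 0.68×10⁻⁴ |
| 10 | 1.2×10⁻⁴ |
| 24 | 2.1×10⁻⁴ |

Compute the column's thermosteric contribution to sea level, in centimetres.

Layer 1 at 24 °C → α = 2.1×10⁻⁴ K⁻¹
Layer 2 at 1.9 °C → α = 0.68×10⁻⁴ K⁻¹
Layer 1: 1.5 × 240 × 2.1×10⁻⁴ = 0.07560 m
240–800 m: 0.68×10⁻⁴ × 560 × 0.38 = 0.0144704 m
Δh = 0.07560 + 0.0144704 = 0.0900704 m

9.01 cm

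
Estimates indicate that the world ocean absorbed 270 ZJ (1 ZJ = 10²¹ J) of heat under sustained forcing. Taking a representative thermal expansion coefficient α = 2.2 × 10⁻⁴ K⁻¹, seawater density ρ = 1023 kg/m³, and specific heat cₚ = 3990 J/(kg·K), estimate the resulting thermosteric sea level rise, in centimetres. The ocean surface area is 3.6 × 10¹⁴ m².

Per unit area: Q = 270×10²¹ / (3.6×10¹⁴) = 7.5×10⁸ J/m²
Δh = αQ/(ρcₚ) = 2.2×10⁻⁴ × 7.5×10⁸ / (1023 × 3990) ≈ 0.040424 m

about 4.04 cm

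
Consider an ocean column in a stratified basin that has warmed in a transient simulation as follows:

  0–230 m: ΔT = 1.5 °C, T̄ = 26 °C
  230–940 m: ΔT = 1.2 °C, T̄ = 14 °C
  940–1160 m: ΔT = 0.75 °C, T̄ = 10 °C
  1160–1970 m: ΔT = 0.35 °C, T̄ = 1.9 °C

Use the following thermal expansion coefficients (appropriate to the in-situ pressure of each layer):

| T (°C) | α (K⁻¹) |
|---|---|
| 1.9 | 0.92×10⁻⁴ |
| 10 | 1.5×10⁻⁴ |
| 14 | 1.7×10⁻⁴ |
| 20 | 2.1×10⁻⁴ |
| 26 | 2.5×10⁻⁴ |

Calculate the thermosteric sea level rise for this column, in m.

Layer 1 at 26 °C → α = 2.5×10⁻⁴ K⁻¹
Layer 2 at 14 °C → α = 1.7×10⁻⁴ K⁻¹
Layer 3 at 10 °C → α = 1.5×10⁻⁴ K⁻¹
Layer 4 at 1.9 °C → α = 0.92×10⁻⁴ K⁻¹
0–230 m: 1.5 × 2.5×10⁻⁴ × 230 = 0.08625 m
Layer 2: 1.7×10⁻⁴ × 710 × 1.2 = 0.14484 m
0.75 × 220 × 1.5×10⁻⁴ = 0.02475 m
Layer 4: 0.92×10⁻⁴ × 810 × 0.35 = 0.026082 m
Δh = 0.08625 + 0.14484 + 0.02475 + 0.026082 = 0.281922 m

about 0.282 m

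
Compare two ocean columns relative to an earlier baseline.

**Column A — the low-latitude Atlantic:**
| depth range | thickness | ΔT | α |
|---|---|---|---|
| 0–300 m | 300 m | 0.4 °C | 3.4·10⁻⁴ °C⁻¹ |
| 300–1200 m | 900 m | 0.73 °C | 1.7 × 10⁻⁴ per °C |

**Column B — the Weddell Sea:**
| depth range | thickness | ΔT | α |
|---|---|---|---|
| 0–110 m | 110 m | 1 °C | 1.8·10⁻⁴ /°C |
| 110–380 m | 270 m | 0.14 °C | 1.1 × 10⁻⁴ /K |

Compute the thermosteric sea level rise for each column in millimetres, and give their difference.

A 0–300 m: 300 × 0.4 × 3.4×10⁻⁴ = 0.04080 m
A 300–1200 m: 1.7×10⁻⁴ × 900 × 0.73 = 0.11169 m
A total: 0.15249 m
B 0–110 m: 1.8×10⁻⁴ × 1 × 110 = 0.01980 m
B Layer 2: 0.14 × 270 × 1.1×10⁻⁴ = 0.004158 m
B total: 0.023958 m
Difference: 0.15249 − 0.023958 = 0.128532 m

A: 150 mm; B: 24 mm; difference 130 mm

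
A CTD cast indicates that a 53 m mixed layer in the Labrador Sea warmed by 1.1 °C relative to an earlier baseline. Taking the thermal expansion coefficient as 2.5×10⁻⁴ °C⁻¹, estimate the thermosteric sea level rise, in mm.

about 14.6 mm

Δh = αΔT·H = 2.5×10⁻⁴ × 1.1 × 53 = 0.014575 m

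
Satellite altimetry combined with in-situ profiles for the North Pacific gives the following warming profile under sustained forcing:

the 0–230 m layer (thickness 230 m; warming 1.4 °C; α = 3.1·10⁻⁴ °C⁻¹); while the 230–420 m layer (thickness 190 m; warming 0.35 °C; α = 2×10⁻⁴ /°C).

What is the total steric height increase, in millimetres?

230 × 3.1×10⁻⁴ × 1.4 = 0.09982 m
Layer 2: 0.35 × 190 × 2×10⁻⁴ = 0.01330 m
Δh = 0.09982 + 0.01330 = 0.11312 m ≈ 110 mm

110 mm of thermosteric rise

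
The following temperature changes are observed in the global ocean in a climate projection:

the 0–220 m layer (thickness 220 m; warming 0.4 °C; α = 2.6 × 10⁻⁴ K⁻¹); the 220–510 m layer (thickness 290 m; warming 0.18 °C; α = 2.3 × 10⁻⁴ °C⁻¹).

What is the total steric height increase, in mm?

Δh ≈ 34.9 mm

0–220 m: 0.4 × 220 × 2.6×10⁻⁴ = 0.02288 m
Layer 2: 290 × 2.3×10⁻⁴ × 0.18 = 0.012006 m
Δh = 0.02288 + 0.012006 = 0.034886 m ≈ 34.9 mm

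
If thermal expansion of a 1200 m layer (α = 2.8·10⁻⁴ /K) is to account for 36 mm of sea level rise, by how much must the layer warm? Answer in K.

ΔT ≈ 0.107 K

ΔT = Δh/(αH) = 0.036 / (2.8×10⁻⁴ × 1200) ≈ 0.1071 K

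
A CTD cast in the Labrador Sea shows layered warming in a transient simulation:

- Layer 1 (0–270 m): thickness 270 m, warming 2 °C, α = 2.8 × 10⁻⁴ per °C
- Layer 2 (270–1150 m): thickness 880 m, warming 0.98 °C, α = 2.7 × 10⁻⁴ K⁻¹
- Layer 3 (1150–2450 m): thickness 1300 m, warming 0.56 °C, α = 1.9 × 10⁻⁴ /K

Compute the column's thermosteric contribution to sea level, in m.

Δh = 0.522 m

0–270 m: 2 × 2.8×10⁻⁴ × 270 = 0.15120 m
Layer 2: 2.7×10⁻⁴ × 880 × 0.98 = 0.232848 m
Layer 3: 1300 × 0.56 × 1.9×10⁻⁴ = 0.13832 m
Δh = 0.15120 + 0.232848 + 0.13832 = 0.522368 m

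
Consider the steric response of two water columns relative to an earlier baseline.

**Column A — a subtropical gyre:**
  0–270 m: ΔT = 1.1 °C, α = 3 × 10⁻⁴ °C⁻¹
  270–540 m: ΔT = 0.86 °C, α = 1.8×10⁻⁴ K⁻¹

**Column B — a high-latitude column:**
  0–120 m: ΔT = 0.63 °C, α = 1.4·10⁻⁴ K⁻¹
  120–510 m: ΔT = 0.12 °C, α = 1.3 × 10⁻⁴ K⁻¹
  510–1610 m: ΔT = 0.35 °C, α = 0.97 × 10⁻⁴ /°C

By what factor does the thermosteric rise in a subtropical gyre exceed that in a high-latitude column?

a factor of 2.4

A 3×10⁻⁴ × 1.1 × 270 = 0.08910 m
A Layer 2: 270 × 0.86 × 1.8×10⁻⁴ = 0.041796 m
A total: 0.130896 m
B 0–120 m: 120 × 0.63 × 1.4×10⁻⁴ = 0.010584 m
B 0.12 × 1.3×10⁻⁴ × 390 = 0.006084 m
B 510–1610 m: 0.35 × 0.97×10⁻⁴ × 1100 = 0.037345 m
B total: 0.054013 m
Ratio: 0.130896 / 0.054013 ≈ 2.423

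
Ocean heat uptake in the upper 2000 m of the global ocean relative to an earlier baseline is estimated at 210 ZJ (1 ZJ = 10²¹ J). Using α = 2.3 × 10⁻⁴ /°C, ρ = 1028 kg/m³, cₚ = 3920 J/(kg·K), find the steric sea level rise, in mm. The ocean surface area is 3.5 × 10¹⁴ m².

Per unit area: Q = 210×10²¹ / (3.5×10¹⁴) = 6×10⁸ J/m²
Δh = αQ/(ρcₚ) = 2.3×10⁻⁴ × 6×10⁸ / (1028 × 3920) ≈ 0.034245 m

Δh = 34.2 mm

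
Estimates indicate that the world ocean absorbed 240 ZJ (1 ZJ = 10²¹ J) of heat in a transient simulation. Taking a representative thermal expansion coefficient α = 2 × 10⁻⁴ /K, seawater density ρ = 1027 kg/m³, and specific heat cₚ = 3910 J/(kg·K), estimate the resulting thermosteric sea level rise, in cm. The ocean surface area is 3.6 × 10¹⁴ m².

Δh ≈ 3.32 cm

Per unit area: Q = 240×10²¹ / (3.6×10¹⁴) ≈ 6.667×10⁸ J/m²
Δh = αQ/(ρcₚ) = 2×10⁻⁴ × 6.667×10⁸ / (1027 × 3910) ≈ 0.033206 m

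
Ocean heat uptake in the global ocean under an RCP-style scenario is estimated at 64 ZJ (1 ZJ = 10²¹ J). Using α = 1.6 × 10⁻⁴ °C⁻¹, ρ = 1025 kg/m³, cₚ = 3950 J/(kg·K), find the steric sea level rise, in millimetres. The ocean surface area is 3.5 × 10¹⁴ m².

Δh ≈ 7.23 mm

Per unit area: Q = 64×10²¹ / (3.5×10¹⁴) ≈ 1.829×10⁸ J/m²
Δh = αQ/(ρcₚ) = 1.6×10⁻⁴ × 1.829×10⁸ / (1025 × 3950) ≈ 0.0072279 m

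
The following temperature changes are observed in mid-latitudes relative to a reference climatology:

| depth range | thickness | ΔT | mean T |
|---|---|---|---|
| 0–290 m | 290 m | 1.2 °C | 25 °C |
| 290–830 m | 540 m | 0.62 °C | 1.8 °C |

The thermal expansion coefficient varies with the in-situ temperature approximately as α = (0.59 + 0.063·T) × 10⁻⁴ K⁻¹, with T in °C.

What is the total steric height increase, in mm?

Layer 1: α = (0.59 + 0.063×25)×10⁻⁴ = 2.165×10⁻⁴ K⁻¹
Layer 2: α = (0.59 + 0.063×1.8)×10⁻⁴ = 0.7034×10⁻⁴ K⁻¹
290 × 2.165×10⁻⁴ × 1.2 = 0.075342 m
Layer 2: 0.62 × 0.7034×10⁻⁴ × 540 = 0.023549832 m
Δh = 0.075342 + 0.023549832 = 0.098891832 m

about 98.9 mm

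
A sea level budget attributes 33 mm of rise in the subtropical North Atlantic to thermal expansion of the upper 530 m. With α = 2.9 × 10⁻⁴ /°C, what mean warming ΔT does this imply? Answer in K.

0.215 K

ΔT = Δh/(αH) = 0.033 / (2.9×10⁻⁴ × 530) ≈ 0.2147 K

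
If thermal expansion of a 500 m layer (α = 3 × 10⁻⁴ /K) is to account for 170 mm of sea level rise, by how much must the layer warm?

ΔT ≈ 1.13 °C

ΔT = Δh/(αH) = 0.17 / (3×10⁻⁴ × 500) ≈ 1.133 °C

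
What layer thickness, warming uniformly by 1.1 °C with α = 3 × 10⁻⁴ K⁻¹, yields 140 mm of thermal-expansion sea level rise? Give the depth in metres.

H = Δh/(αΔT) = 0.14 / (3×10⁻⁴ × 1.1) ≈ 424.2 m

H ≈ 424 m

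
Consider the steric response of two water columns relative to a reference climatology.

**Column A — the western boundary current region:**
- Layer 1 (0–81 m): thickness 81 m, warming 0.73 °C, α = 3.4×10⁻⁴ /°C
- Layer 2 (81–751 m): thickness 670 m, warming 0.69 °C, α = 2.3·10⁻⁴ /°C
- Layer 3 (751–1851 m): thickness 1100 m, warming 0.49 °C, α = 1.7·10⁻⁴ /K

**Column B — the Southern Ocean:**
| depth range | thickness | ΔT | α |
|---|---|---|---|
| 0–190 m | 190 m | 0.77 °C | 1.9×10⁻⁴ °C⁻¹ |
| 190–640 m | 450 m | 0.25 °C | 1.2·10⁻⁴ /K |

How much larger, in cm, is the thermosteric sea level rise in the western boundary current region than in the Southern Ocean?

A 0–81 m: 81 × 0.73 × 3.4×10⁻⁴ = 0.0201042 m
A 81–751 m: 2.3×10⁻⁴ × 670 × 0.69 = 0.106329 m
A Layer 3: 1.7×10⁻⁴ × 0.49 × 1100 = 0.09163 m
A total: 0.2180632 m
B 0–190 m: 190 × 0.77 × 1.9×10⁻⁴ = 0.027797 m
B 190–640 m: 450 × 0.25 × 1.2×10⁻⁴ = 0.01350 m
B total: 0.041297 m
Difference: 0.2180632 − 0.041297 = 0.1767662 m

18 cm larger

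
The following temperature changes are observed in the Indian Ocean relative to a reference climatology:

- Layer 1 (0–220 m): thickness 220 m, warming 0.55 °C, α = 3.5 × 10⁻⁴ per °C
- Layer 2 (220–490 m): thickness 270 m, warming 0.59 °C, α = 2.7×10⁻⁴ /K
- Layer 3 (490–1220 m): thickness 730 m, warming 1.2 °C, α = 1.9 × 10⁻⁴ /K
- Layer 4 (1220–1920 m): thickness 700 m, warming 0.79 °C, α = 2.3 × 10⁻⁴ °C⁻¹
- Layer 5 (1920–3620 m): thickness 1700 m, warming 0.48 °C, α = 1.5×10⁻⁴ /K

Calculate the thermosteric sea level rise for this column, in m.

Δh ≈ 0.501 m

0–220 m: 3.5×10⁻⁴ × 220 × 0.55 = 0.04235 m
2.7×10⁻⁴ × 270 × 0.59 = 0.043011 m
1.9×10⁻⁴ × 1.2 × 730 = 0.16644 m
Layer 4: 700 × 2.3×10⁻⁴ × 0.79 = 0.12719 m
1700 × 1.5×10⁻⁴ × 0.48 = 0.12240 m
Δh = 0.04235 + 0.043011 + 0.16644 + 0.12719 + 0.12240 = 0.501391 m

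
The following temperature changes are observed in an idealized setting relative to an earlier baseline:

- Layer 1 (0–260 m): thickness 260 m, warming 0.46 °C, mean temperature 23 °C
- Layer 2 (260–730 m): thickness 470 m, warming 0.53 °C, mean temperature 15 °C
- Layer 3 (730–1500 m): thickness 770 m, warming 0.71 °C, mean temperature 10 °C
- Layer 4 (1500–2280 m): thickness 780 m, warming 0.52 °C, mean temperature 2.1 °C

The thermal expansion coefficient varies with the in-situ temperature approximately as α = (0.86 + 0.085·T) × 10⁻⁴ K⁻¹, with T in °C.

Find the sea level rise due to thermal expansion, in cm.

Δh ≈ 22.2 cm

Layer 1: α = (0.86 + 0.085×23)×10⁻⁴ = 2.815×10⁻⁴ K⁻¹
Layer 2: α = (0.86 + 0.085×15)×10⁻⁴ = 2.135×10⁻⁴ K⁻¹
Layer 3: α = (0.86 + 0.085×10)×10⁻⁴ = 1.71×10⁻⁴ K⁻¹
Layer 4: α = (0.86 + 0.085×2.1)×10⁻⁴ = 1.0385×10⁻⁴ K⁻¹
260 × 0.46 × 2.815×10⁻⁴ = 0.0336674 m
Layer 2: 2.135×10⁻⁴ × 470 × 0.53 = 0.05318285 m
Layer 3: 1.71×10⁻⁴ × 0.71 × 770 = 0.0934857 m
1.0385×10⁻⁴ × 0.52 × 780 = 0.04212156 m
Δh = 0.0336674 + 0.05318285 + 0.0934857 + 0.04212156 = 0.22245751 m ≈ 22.2 cm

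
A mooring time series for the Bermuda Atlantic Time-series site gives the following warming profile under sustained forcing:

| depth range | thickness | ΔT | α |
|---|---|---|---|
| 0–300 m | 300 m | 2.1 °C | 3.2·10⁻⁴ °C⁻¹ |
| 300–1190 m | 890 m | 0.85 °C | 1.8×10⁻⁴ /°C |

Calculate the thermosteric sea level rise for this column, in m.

Layer 1: 300 × 3.2×10⁻⁴ × 2.1 = 0.20160 m
0.85 × 1.8×10⁻⁴ × 890 = 0.13617 m
Δh = 0.20160 + 0.13617 = 0.33777 m ≈ 0.34 m

Δh = 0.34 m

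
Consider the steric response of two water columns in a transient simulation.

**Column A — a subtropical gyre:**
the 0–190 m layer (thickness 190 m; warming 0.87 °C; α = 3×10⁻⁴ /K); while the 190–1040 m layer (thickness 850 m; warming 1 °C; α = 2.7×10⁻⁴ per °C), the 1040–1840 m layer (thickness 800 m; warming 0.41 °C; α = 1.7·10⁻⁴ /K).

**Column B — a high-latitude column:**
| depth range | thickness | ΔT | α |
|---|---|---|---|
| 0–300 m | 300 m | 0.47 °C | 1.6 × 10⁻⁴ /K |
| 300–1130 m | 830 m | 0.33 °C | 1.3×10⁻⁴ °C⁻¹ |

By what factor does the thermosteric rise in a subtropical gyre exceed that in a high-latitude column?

a factor of 5.76

A 190 × 3×10⁻⁴ × 0.87 = 0.04959 m
A 1 × 850 × 2.7×10⁻⁴ = 0.22950 m
A 1040–1840 m: 0.41 × 1.7×10⁻⁴ × 800 = 0.05576 m
A total: 0.33485 m
B 0–300 m: 1.6×10⁻⁴ × 0.47 × 300 = 0.02256 m
B Layer 2: 1.3×10⁻⁴ × 830 × 0.33 = 0.035607 m
B total: 0.058167 m
Ratio: 0.33485 / 0.058167 ≈ 5.757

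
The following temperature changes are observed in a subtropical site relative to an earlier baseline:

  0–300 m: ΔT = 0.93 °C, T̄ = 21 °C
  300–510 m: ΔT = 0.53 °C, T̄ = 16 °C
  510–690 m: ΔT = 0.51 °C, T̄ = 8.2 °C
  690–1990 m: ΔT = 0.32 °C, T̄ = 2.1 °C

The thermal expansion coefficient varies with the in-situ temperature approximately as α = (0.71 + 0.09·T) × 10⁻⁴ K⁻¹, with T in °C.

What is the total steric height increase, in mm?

Layer 1: α = (0.71 + 0.09×21)×10⁻⁴ = 2.6×10⁻⁴ K⁻¹
Layer 2: α = (0.71 + 0.09×16)×10⁻⁴ = 2.15×10⁻⁴ K⁻¹
Layer 3: α = (0.71 + 0.09×8.2)×10⁻⁴ = 1.448×10⁻⁴ K⁻¹
Layer 4: α = (0.71 + 0.09×2.1)×10⁻⁴ = 0.899×10⁻⁴ K⁻¹
0–300 m: 2.6×10⁻⁴ × 300 × 0.93 = 0.07254 m
210 × 0.53 × 2.15×10⁻⁴ = 0.0239295 m
Layer 3: 0.51 × 1.448×10⁻⁴ × 180 = 0.01329264 m
690–1990 m: 1300 × 0.32 × 0.899×10⁻⁴ = 0.0373984 m
Δh = 0.07254 + 0.0239295 + 0.01329264 + 0.0373984 = 0.14716054 m

Δh = 147 mm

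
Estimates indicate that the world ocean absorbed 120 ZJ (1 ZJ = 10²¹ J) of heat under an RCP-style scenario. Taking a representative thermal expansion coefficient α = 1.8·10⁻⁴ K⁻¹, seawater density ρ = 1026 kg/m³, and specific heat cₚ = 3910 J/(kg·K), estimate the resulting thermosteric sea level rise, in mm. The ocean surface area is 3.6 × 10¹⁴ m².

Per unit area: Q = 120×10²¹ / (3.6×10¹⁴) ≈ 3.333×10⁸ J/m²
Δh = αQ/(ρcₚ) = 1.8×10⁻⁴ × 3.333×10⁸ / (1026 × 3910) ≈ 0.014955 m

about 15.0 mm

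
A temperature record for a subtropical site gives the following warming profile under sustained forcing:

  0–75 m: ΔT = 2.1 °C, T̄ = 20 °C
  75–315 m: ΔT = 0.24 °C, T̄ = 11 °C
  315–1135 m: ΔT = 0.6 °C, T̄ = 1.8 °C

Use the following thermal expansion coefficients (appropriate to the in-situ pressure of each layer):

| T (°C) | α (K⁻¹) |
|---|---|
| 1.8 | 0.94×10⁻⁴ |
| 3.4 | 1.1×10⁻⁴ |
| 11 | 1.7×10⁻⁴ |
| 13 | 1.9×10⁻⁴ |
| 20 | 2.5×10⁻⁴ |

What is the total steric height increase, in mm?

95 mm

Layer 1 at 20 °C → α = 2.5×10⁻⁴ K⁻¹
Layer 2 at 11 °C → α = 1.7×10⁻⁴ K⁻¹
Layer 3 at 1.8 °C → α = 0.94×10⁻⁴ K⁻¹
75 × 2.5×10⁻⁴ × 2.1 = 0.039375 m
75–315 m: 0.24 × 240 × 1.7×10⁻⁴ = 0.009792 m
315–1135 m: 0.94×10⁻⁴ × 0.6 × 820 = 0.046248 m
Δh = 0.039375 + 0.009792 + 0.046248 = 0.095415 m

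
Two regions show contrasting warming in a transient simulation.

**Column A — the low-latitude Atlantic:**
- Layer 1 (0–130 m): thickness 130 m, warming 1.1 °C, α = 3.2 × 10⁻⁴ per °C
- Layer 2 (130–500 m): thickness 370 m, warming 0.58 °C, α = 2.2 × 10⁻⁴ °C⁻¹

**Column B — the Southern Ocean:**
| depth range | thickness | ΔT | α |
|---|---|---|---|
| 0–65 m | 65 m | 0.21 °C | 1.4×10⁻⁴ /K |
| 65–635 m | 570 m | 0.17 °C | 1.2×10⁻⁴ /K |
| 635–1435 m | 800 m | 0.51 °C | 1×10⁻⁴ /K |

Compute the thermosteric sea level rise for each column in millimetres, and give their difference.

A: 93.0 mm; B: 54.3 mm; difference 38.6 mm

A Layer 1: 3.2×10⁻⁴ × 130 × 1.1 = 0.04576 m
A 0.58 × 2.2×10⁻⁴ × 370 = 0.047212 m
A total: 0.092972 m
B Layer 1: 0.21 × 1.4×10⁻⁴ × 65 = 0.001911 m
B 570 × 1.2×10⁻⁴ × 0.17 = 0.011628 m
B 800 × 1×10⁻⁴ × 0.51 = 0.04080 m
B total: 0.054339 m
Difference: 0.092972 − 0.054339 = 0.038633 m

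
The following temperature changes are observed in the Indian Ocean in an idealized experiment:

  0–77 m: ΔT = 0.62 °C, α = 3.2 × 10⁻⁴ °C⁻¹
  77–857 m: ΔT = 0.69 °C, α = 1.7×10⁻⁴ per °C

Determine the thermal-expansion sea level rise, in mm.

110 mm of thermosteric rise

77 × 3.2×10⁻⁴ × 0.62 = 0.0152768 m
0.69 × 1.7×10⁻⁴ × 780 = 0.091494 m
Δh = 0.0152768 + 0.091494 = 0.1067708 m ≈ 110 mm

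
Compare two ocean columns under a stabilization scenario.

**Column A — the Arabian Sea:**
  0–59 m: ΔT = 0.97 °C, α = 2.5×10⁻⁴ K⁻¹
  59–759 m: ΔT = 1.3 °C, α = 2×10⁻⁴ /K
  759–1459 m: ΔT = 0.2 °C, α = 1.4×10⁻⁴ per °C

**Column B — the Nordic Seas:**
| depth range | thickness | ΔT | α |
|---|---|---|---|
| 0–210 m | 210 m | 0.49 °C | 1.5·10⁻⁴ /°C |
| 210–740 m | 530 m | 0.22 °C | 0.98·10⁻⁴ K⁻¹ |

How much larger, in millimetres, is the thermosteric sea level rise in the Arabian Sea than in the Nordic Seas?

189 mm larger

A 0–59 m: 0.97 × 59 × 2.5×10⁻⁴ = 0.0143075 m
A Layer 2: 1.3 × 700 × 2×10⁻⁴ = 0.18200 m
A 759–1459 m: 700 × 1.4×10⁻⁴ × 0.2 = 0.01960 m
A total: 0.2159075 m
B 210 × 0.49 × 1.5×10⁻⁴ = 0.015435 m
B Layer 2: 0.98×10⁻⁴ × 0.22 × 530 = 0.0114268 m
B total: 0.0268618 m
Difference: 0.2159075 − 0.0268618 = 0.1890457 m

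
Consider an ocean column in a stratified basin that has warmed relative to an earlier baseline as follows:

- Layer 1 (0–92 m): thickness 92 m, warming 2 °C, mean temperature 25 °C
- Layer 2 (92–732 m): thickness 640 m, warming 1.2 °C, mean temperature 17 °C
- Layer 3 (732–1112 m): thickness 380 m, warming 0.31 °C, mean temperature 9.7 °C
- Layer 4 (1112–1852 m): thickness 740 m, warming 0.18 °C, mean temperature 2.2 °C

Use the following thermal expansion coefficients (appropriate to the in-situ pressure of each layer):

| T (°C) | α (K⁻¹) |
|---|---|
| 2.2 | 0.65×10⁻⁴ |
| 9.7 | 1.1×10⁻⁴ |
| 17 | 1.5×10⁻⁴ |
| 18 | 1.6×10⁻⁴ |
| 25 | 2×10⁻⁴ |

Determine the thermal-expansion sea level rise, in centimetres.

Layer 1 at 25 °C → α = 2×10⁻⁴ K⁻¹
Layer 2 at 17 °C → α = 1.5×10⁻⁴ K⁻¹
Layer 3 at 9.7 °C → α = 1.1×10⁻⁴ K⁻¹
Layer 4 at 2.2 °C → α = 0.65×10⁻⁴ K⁻¹
2×10⁻⁴ × 2 × 92 = 0.03680 m
Layer 2: 640 × 1.5×10⁻⁴ × 1.2 = 0.11520 m
1.1×10⁻⁴ × 380 × 0.31 = 0.012958 m
1112–1852 m: 0.18 × 0.65×10⁻⁴ × 740 = 0.008658 m
Δh = 0.03680 + 0.11520 + 0.012958 + 0.008658 = 0.173616 m

Δh = 17.4 cm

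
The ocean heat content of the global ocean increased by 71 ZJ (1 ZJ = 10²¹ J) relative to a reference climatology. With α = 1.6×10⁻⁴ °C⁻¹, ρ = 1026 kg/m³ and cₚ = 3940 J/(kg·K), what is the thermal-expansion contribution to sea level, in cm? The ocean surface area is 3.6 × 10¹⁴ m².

0.78 cm of thermosteric rise

Per unit area: Q = 71×10²¹ / (3.6×10¹⁴) ≈ 1.972×10⁸ J/m²
Δh = αQ/(ρcₚ) = 1.6×10⁻⁴ × 1.972×10⁸ / (1026 × 3940) ≈ 0.0078052 m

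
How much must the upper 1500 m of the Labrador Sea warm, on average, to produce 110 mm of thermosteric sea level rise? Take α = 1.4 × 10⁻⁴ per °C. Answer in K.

ΔT ≈ 0.524 K

ΔT = Δh/(αH) = 0.11 / (1.4×10⁻⁴ × 1500) ≈ 0.5238 K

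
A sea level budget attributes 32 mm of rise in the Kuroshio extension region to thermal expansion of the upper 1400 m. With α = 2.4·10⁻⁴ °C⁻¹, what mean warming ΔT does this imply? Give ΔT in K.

ΔT = Δh/(αH) = 0.032 / (2.4×10⁻⁴ × 1400) ≈ 0.09524 K

about 0.0952 K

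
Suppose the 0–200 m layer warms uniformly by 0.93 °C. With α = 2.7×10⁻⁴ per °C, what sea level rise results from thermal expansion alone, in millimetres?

50.2 mm of thermosteric rise

Δh = αΔT·H = 2.7×10⁻⁴ × 0.93 × 200 = 0.05022 m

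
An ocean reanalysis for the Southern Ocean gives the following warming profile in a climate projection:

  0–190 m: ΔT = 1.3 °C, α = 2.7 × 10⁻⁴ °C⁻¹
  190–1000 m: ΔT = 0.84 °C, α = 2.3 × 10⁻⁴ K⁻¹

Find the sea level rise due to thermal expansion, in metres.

0.22 m

Layer 1: 1.3 × 2.7×10⁻⁴ × 190 = 0.06669 m
Layer 2: 810 × 2.3×10⁻⁴ × 0.84 = 0.156492 m
Δh = 0.06669 + 0.156492 = 0.223182 m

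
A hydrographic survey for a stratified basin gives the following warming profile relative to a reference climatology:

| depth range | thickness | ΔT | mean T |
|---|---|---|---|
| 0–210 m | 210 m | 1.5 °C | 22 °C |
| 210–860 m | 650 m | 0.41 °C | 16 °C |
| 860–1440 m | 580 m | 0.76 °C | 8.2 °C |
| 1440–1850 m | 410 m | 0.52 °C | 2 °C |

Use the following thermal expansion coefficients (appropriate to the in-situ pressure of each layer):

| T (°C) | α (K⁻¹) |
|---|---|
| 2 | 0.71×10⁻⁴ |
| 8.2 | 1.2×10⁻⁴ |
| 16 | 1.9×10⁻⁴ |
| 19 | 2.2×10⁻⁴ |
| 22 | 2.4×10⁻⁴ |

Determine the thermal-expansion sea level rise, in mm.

194 mm of thermosteric rise

Layer 1 at 22 °C → α = 2.4×10⁻⁴ K⁻¹
Layer 2 at 16 °C → α = 1.9×10⁻⁴ K⁻¹
Layer 3 at 8.2 °C → α = 1.2×10⁻⁴ K⁻¹
Layer 4 at 2 °C → α = 0.71×10⁻⁴ K⁻¹
0–210 m: 210 × 2.4×10⁻⁴ × 1.5 = 0.07560 m
210–860 m: 1.9×10⁻⁴ × 650 × 0.41 = 0.050635 m
1.2×10⁻⁴ × 0.76 × 580 = 0.052896 m
0.71×10⁻⁴ × 410 × 0.52 = 0.0151372 m
Δh = 0.07560 + 0.050635 + 0.052896 + 0.0151372 = 0.1942682 m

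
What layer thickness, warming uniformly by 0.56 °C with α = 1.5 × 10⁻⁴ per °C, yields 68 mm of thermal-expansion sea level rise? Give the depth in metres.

about 810 m

H = Δh/(αΔT) = 0.068 / (1.5×10⁻⁴ × 0.56) ≈ 809.5 m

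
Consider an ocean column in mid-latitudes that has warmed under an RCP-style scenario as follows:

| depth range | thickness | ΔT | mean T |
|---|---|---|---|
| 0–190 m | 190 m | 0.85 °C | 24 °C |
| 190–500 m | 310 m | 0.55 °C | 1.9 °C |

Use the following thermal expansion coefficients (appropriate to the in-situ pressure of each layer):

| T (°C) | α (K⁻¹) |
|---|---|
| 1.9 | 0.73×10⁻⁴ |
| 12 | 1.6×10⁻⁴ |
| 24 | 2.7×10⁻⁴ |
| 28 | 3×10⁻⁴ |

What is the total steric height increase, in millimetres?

Layer 1 at 24 °C → α = 2.7×10⁻⁴ K⁻¹
Layer 2 at 1.9 °C → α = 0.73×10⁻⁴ K⁻¹
Layer 1: 0.85 × 190 × 2.7×10⁻⁴ = 0.043605 m
0.55 × 0.73×10⁻⁴ × 310 = 0.0124465 m
Δh = 0.043605 + 0.0124465 = 0.0560515 m

Δh ≈ 56 mm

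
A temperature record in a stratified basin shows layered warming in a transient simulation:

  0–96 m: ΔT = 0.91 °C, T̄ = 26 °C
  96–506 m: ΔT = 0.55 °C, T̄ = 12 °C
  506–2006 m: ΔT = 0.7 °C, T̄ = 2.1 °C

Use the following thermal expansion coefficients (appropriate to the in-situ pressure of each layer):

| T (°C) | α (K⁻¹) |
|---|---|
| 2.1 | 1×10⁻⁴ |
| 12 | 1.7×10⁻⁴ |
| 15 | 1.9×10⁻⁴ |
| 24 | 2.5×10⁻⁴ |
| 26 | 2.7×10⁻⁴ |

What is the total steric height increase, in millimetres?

Layer 1 at 26 °C → α = 2.7×10⁻⁴ K⁻¹
Layer 2 at 12 °C → α = 1.7×10⁻⁴ K⁻¹
Layer 3 at 2.1 °C → α = 1×10⁻⁴ K⁻¹
Layer 1: 2.7×10⁻⁴ × 0.91 × 96 = 0.0235872 m
1.7×10⁻⁴ × 410 × 0.55 = 0.038335 m
1×10⁻⁴ × 0.7 × 1500 = 0.10500 m
Δh = 0.0235872 + 0.038335 + 0.10500 = 0.1669222 m ≈ 167 mm

Δh ≈ 167 mm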